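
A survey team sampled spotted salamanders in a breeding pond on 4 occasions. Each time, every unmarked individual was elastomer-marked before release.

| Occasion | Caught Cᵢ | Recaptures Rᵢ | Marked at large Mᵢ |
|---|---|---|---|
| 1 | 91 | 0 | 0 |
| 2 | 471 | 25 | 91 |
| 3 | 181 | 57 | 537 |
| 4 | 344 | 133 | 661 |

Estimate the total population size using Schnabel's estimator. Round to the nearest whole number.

N ≈ 1709

Σ MᵢCᵢ = 0·91 + 91·471 + 537·181 + 661·344 = 0 + 42861 + 97197 + 227384 = 367442
Σ Rᵢ = 0 + 25 + 57 + 133 = 215
N̂ = 367442 / 215 ≈ 1709.0 → 1709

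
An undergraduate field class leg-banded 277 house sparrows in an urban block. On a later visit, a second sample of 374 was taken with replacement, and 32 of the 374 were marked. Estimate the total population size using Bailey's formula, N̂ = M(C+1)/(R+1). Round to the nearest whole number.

N ≈ 3148

N̂ = 277·(374+1)/(32+1) = 277·375/33 = 103875/33 ≈ 3147.7 → 3148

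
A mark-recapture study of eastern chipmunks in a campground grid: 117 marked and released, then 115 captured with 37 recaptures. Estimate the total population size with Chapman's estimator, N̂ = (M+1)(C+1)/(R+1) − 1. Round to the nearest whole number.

N ≈ 359

N̂ = (117+1)(115+1)/(37+1) − 1 = 118·116/38 − 1
= 13688/38 − 1 ≈ 360.2 − 1 ≈ 359.2 → 359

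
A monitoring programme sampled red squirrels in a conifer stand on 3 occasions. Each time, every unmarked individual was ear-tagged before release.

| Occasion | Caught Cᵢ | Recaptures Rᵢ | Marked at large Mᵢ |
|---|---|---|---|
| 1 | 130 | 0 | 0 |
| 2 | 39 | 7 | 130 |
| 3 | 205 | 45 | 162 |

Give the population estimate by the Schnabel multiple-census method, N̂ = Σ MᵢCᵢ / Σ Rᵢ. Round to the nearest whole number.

N ≈ 736

Σ MᵢCᵢ = 0·130 + 130·39 + 162·205 = 0 + 5070 + 33210 = 38280
Σ Rᵢ = 0 + 7 + 45 = 52
N̂ = 38280 / 52 ≈ 736.2 → 736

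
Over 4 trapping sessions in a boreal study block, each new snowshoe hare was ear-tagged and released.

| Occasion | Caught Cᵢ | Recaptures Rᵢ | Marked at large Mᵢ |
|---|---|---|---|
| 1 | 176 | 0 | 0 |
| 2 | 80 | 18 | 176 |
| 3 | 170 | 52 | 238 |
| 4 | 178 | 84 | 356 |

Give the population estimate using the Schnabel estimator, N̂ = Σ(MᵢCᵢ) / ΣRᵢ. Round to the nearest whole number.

Σ MᵢCᵢ = 0·176 + 176·80 + 238·170 + 356·178 = 0 + 14080 + 40460 + 63368 = 117908
Σ Rᵢ = 0 + 18 + 52 + 84 = 154
N̂ = 117908 / 154 ≈ 765.6 → 766

N ≈ 766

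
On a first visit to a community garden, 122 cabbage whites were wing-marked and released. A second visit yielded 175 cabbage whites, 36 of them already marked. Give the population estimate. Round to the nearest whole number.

N ≈ 593

If marked individuals mix randomly, R/C ≈ M/N, giving N ≈ M·C/R.
N = (122 × 175) / 36 = 21350 / 36 ≈ 593.1 → 593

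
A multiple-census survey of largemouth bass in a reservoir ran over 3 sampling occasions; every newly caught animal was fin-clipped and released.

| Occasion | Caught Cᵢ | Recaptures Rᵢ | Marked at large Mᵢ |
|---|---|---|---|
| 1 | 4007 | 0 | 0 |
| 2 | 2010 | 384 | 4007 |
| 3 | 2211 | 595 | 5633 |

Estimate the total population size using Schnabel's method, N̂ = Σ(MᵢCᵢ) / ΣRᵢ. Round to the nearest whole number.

N ≈ 20,949

Σ MᵢCᵢ = 0·4007 + 4007·2010 + 5633·2211 = 0 + 8054070 + 12454563 = 20508633
Σ Rᵢ = 0 + 384 + 595 = 979
N̂ = 20508633 / 979 ≈ 20948.6 → 20949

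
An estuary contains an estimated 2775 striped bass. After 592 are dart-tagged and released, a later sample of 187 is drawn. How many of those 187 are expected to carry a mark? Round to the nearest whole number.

expected recaptures ≈ 40

The marked fraction of the population is 592/2775, so in a sample of 187 expect C·(M/N) marked.
E[R] = 592 × 187 / 2775 = 110704 / 2775 ≈ 39.9 → 40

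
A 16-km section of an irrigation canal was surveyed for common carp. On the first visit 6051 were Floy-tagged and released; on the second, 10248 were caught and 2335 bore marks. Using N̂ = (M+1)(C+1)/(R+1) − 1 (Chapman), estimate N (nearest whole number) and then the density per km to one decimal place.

density ≈ 1659.5 common carp per km

N̂ = 6052·10249/2336 − 1 = 62026948/2336 − 1 ≈ 26551.6 → 26552
Density = N̂ / area = 26552 / 16 ≈ 1659.50 → 1659.5 per km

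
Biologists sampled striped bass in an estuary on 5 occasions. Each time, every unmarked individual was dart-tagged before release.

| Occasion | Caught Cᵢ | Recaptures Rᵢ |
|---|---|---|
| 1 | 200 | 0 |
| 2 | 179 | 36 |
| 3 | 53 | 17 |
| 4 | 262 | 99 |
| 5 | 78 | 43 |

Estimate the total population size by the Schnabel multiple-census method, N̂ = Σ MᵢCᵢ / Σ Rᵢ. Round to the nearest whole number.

Marked at large before each occasion: Mᵢ = Σⱼ<ᵢ (Cⱼ − Rⱼ) → M1=0, M2=200, M3=343, M4=379, M5=542
Σ MᵢCᵢ = 0·200 + 200·179 + 343·53 + 379·262 + 542·78 = 0 + 35800 + 18179 + 99298 + 42276 = 195553
Σ Rᵢ = 0 + 36 + 17 + 99 + 43 = 195
N̂ = 195553 / 195 ≈ 1002.8 → 1003

N ≈ 1003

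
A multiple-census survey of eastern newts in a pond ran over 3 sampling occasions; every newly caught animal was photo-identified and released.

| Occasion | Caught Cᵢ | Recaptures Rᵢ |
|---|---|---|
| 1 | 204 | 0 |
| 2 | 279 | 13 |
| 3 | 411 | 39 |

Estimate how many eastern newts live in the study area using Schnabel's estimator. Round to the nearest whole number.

N ≈ 4809

Marked at large before each occasion: Mᵢ = Σⱼ<ᵢ (Cⱼ − Rⱼ) → M1=0, M2=204, M3=470
Σ MᵢCᵢ = 0·204 + 204·279 + 470·411 = 0 + 56916 + 193170 = 250086
Σ Rᵢ = 0 + 13 + 39 = 52
N̂ = 250086 / 52 ≈ 4809.3 → 4809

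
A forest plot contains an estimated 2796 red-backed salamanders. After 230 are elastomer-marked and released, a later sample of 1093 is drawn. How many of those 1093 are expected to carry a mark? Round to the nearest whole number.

expected recaptures ≈ 90

Expected recaptures E[R] = M·C / N.
E[R] = 230 × 1093 / 2796 = 251390 / 2796 ≈ 89.9 → 90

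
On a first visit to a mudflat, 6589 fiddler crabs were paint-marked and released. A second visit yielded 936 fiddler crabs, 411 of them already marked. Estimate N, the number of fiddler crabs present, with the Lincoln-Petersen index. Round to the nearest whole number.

If marked individuals mix randomly, R/C ≈ M/N, giving N ≈ M·C/R.
N = (6589 × 936) / 411 = 6167304 / 411 ≈ 15005.6 → 15006

N ≈ 15,006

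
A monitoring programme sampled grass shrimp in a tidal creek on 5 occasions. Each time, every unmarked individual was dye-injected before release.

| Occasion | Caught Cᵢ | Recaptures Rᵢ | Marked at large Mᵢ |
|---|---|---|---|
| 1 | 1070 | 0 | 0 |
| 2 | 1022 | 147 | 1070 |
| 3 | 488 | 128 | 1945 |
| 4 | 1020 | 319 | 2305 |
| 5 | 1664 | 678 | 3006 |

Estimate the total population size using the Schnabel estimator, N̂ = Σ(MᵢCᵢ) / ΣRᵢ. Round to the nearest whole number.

Σ MᵢCᵢ = 0·1070 + 1070·1022 + 1945·488 + 2305·1020 + 3006·1664 = 0 + 1093540 + 949160 + 2351100 + 5001984 = 9395784
Σ Rᵢ = 0 + 147 + 128 + 319 + 678 = 1272
N̂ = 9395784 / 1272 ≈ 7386.6 → 7387

N ≈ 7387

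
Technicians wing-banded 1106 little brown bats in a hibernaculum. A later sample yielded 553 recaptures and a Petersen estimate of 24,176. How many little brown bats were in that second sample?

C = 12088

From N = M·C/R: C = N·R / M = 24176·553 / 1106 = 13369328 / 1106 = 12088.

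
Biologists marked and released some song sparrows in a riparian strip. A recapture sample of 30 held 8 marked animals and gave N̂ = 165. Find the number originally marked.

M = 44

From N = M·C/R: M = N·R / C = 165·8 / 30 = 1320 / 30 = 44.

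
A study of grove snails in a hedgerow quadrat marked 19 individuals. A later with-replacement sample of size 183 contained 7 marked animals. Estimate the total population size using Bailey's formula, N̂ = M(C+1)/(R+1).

N̂ = 19·(183+1)/(7+1) = 19·184/8 = 3496/8 = 437

N = 437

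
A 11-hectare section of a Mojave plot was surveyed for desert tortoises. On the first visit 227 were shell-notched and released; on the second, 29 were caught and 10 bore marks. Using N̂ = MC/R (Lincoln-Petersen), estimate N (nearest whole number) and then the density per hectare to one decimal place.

N̂ = 227·29/10 = 6583/10 ≈ 658.3 → 658
Density = N̂ / area = 658 / 11 ≈ 59.82 → 59.8 per hectare

density ≈ 59.8 desert tortoises per hectare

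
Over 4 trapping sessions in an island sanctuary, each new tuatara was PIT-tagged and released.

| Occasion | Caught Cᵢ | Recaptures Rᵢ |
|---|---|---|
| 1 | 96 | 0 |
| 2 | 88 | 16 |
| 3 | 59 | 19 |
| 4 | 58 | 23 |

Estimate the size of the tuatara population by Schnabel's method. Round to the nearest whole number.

Marked at large before each occasion: Mᵢ = Σⱼ<ᵢ (Cⱼ − Rⱼ) → M1=0, M2=96, M3=168, M4=208
Σ MᵢCᵢ = 0·96 + 96·88 + 168·59 + 208·58 = 0 + 8448 + 9912 + 12064 = 30424
Σ Rᵢ = 0 + 16 + 19 + 23 = 58
N̂ = 30424 / 58 ≈ 524.6 → 525

N ≈ 525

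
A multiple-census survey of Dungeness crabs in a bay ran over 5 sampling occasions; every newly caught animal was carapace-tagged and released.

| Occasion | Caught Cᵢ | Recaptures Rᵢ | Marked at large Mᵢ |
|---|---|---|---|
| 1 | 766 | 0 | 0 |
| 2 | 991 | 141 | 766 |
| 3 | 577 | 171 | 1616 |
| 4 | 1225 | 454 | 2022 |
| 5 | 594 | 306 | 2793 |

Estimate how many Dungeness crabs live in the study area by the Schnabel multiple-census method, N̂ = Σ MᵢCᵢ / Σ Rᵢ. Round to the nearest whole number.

N ≈ 5436

Σ MᵢCᵢ = 0·766 + 766·991 + 1616·577 + 2022·1225 + 2793·594 = 0 + 759106 + 932432 + 2476950 + 1659042 = 5827530
Σ Rᵢ = 0 + 141 + 171 + 454 + 306 = 1072
N̂ = 5827530 / 1072 ≈ 5436.1 → 5436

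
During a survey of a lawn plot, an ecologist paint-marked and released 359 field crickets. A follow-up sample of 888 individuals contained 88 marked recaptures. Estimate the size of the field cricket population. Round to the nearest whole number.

N = (359 × 888) / 88 = 318792 / 88 ≈ 3622.6 → 3623

N ≈ 3623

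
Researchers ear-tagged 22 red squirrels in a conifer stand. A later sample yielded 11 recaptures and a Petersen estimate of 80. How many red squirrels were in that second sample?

C = 40

From N = M·C/R: C = N·R / M = 80·11 / 22 = 880 / 22 = 40.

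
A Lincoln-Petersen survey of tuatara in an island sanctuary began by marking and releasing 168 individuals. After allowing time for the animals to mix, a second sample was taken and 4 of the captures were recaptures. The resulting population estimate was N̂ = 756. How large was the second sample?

C = 18

From N = M·C/R: C = N·R / M = 756·4 / 168 = 3024 / 168 = 18.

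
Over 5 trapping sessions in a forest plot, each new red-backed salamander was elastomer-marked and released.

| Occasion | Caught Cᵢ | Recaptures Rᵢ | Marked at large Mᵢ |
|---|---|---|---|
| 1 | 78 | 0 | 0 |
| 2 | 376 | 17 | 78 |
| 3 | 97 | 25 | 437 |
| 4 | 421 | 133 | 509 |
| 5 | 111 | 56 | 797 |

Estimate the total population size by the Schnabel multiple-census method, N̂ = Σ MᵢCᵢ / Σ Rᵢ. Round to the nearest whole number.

Σ MᵢCᵢ = 0·78 + 78·376 + 437·97 + 509·421 + 797·111 = 0 + 29328 + 42389 + 214289 + 88467 = 374473
Σ Rᵢ = 0 + 17 + 25 + 133 + 56 = 231
N̂ = 374473 / 231 ≈ 1621.1 → 1621

N ≈ 1621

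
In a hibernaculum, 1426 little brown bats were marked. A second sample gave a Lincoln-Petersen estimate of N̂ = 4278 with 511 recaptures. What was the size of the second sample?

From N = M·C/R: C = N·R / M = 4278·511 / 1426 = 2186058 / 1426 = 1533.

C = 1533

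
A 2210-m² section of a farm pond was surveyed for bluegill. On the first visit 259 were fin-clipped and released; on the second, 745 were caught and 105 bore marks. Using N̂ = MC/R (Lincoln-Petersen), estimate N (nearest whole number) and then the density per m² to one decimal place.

N̂ = 259·745/105 = 192955/105 ≈ 1837.7 → 1838
Density = N̂ / area = 1838 / 2210 ≈ 0.83 → 0.8 per m²

density ≈ 0.8 bluegill per m²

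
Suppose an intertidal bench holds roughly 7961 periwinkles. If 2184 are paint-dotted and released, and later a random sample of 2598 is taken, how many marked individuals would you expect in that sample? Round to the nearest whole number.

expected recaptures ≈ 713

The marked fraction of the population is 2184/7961, so in a sample of 2598 expect C·(M/N) marked.
E[R] = 2184 × 2598 / 7961 = 5674032 / 7961 ≈ 712.7 → 713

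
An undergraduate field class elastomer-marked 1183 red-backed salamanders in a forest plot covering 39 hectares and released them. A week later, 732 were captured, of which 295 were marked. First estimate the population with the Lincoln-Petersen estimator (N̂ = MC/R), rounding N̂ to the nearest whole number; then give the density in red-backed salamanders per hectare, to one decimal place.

density ≈ 75.3 red-backed salamanders per hectare

N̂ = 1183·732/295 = 865956/295 ≈ 2935.4 → 2935
Density = N̂ / area = 2935 / 39 ≈ 75.26 → 75.3 per hectare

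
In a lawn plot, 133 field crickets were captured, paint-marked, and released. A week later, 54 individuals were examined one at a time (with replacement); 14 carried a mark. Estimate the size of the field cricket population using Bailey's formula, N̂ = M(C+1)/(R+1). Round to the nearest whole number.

N̂ = 133·(54+1)/(14+1) = 133·55/15 = 7315/15 ≈ 487.7 → 488

N ≈ 488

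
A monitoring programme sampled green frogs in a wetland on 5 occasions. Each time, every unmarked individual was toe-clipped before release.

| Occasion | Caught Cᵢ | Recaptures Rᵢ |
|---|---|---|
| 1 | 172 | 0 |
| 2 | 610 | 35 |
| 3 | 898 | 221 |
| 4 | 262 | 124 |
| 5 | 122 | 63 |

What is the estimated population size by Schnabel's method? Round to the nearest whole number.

N ≈ 3023

Marked at large before each occasion: Mᵢ = Σⱼ<ᵢ (Cⱼ − Rⱼ) → M1=0, M2=172, M3=747, M4=1424, M5=1562
Σ MᵢCᵢ = 0·172 + 172·610 + 747·898 + 1424·262 + 1562·122 = 0 + 104920 + 670806 + 373088 + 190564 = 1339378
Σ Rᵢ = 0 + 35 + 221 + 124 + 63 = 443
N̂ = 1339378 / 443 ≈ 3023.4 → 3023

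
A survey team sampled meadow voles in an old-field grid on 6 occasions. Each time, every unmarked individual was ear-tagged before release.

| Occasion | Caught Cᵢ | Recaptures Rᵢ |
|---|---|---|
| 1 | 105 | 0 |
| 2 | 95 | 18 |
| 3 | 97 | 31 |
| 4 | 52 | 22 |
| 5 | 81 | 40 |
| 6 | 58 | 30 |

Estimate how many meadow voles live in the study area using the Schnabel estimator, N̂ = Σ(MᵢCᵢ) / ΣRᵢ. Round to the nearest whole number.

N ≈ 578

Marked at large before each occasion: Mᵢ = Σⱼ<ᵢ (Cⱼ − Rⱼ) → M1=0, M2=105, M3=182, M4=248, M5=278, M6=319
Σ MᵢCᵢ = 0·105 + 105·95 + 182·97 + 248·52 + 278·81 + 319·58 = 0 + 9975 + 17654 + 12896 + 22518 + 18502 = 81545
Σ Rᵢ = 0 + 18 + 31 + 22 + 40 + 30 = 141
N̂ = 81545 / 141 ≈ 578.3 → 578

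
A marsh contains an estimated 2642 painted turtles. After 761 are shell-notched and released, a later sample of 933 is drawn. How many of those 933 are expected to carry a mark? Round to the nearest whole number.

expected recaptures ≈ 269

The marked fraction of the population is 761/2642, so in a sample of 933 expect C·(M/N) marked.
E[R] = 761 × 933 / 2642 = 710013 / 2642 ≈ 268.7 → 269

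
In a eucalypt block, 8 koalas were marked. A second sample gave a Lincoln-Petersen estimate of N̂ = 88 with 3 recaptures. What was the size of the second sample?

C = 33

From N = M·C/R: C = N·R / M = 88·3 / 8 = 264 / 8 = 33.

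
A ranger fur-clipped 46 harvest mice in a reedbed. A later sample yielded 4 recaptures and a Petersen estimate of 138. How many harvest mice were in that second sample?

From N = M·C/R: C = N·R / M = 138·4 / 46 = 552 / 46 = 12.

C = 12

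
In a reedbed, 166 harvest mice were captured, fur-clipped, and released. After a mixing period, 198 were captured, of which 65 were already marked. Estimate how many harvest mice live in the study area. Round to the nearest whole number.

Lincoln-Petersen assumes M/N = R/C, so N = M·C / R.
N = (166 × 198) / 65 = 32868 / 65 ≈ 505.7 → 506

N ≈ 506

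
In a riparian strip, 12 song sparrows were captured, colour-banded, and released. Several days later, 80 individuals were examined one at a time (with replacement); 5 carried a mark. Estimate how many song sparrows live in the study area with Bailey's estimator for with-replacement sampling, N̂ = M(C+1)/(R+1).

N = 162

N̂ = 12·(80+1)/(5+1) = 12·81/6 = 972/6 = 162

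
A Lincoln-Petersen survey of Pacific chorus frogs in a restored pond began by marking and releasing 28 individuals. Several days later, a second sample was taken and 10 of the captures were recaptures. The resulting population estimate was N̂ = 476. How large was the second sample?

From N = M·C/R: C = N·R / M = 476·10 / 28 = 4760 / 28 = 170.

C = 170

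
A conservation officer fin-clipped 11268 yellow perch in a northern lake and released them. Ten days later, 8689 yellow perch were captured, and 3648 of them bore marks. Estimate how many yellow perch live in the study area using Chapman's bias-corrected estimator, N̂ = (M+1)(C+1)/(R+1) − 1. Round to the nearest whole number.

N ≈ 26,836

N̂ = (11268+1)(8689+1)/(3648+1) − 1 = 11269·8690/3649 − 1
= 97927610/3649 − 1 ≈ 26836.8 − 1 ≈ 26835.8 → 26836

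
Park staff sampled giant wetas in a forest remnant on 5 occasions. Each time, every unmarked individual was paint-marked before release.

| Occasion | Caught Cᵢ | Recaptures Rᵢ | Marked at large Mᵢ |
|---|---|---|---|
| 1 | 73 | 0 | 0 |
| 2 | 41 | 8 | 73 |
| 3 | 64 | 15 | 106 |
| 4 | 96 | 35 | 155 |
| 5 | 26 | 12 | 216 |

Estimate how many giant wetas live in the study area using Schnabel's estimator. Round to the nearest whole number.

N ≈ 432

Σ MᵢCᵢ = 0·73 + 73·41 + 106·64 + 155·96 + 216·26 = 0 + 2993 + 6784 + 14880 + 5616 = 30273
Σ Rᵢ = 0 + 8 + 15 + 35 + 12 = 70
N̂ = 30273 / 70 ≈ 432.47 → 432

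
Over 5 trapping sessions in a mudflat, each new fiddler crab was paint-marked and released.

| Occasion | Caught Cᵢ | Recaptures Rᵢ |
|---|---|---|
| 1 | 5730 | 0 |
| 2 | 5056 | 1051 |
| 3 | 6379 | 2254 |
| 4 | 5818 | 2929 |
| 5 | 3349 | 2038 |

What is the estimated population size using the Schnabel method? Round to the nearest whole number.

N ≈ 27,539

Marked at large before each occasion: Mᵢ = Σⱼ<ᵢ (Cⱼ − Rⱼ) → M1=0, M2=5730, M3=9735, M4=13860, M5=16749
Σ MᵢCᵢ = 0·5730 + 5730·5056 + 9735·6379 + 13860·5818 + 16749·3349 = 0 + 28970880 + 62099565 + 80637480 + 56092401 = 227800326
Σ Rᵢ = 0 + 1051 + 2254 + 2929 + 2038 = 8272
N̂ = 227800326 / 8272 ≈ 27538.7 → 27539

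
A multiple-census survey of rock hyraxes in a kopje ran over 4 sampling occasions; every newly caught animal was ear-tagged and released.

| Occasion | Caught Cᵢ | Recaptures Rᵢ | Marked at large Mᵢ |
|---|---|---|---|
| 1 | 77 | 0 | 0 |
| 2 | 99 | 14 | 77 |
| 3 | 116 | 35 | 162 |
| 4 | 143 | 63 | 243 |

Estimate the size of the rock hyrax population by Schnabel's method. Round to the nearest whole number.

Σ MᵢCᵢ = 0·77 + 77·99 + 162·116 + 243·143 = 0 + 7623 + 18792 + 34749 = 61164
Σ Rᵢ = 0 + 14 + 35 + 63 = 112
N̂ = 61164 / 112 ≈ 546.1 → 546

N ≈ 546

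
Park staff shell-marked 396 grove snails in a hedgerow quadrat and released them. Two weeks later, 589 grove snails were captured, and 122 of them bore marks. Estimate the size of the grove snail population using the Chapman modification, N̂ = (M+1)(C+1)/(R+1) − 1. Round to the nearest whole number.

N̂ = (396+1)(589+1)/(122+1) − 1 = 397·590/123 − 1
= 234230/123 − 1 ≈ 1904.3 − 1 ≈ 1903.3 → 1903

N ≈ 1903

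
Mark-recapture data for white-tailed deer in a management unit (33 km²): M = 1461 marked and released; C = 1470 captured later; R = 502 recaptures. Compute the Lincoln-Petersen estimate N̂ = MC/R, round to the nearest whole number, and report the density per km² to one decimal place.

density ≈ 129.6 white-tailed deer per km²

N̂ = 1461·1470/502 = 2147670/502 ≈ 4278.2 → 4278
Density = N̂ / area = 4278 / 33 ≈ 129.64 → 129.6 per km²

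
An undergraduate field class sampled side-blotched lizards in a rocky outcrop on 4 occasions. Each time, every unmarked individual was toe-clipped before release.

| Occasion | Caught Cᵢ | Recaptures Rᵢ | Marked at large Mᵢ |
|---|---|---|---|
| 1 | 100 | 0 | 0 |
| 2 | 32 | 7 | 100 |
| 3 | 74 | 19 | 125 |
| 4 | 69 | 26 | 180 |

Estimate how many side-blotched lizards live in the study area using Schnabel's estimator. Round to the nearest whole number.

Σ MᵢCᵢ = 0·100 + 100·32 + 125·74 + 180·69 = 0 + 3200 + 9250 + 12420 = 24870
Σ Rᵢ = 0 + 7 + 19 + 26 = 52
N̂ = 24870 / 52 ≈ 478.3 → 478

N ≈ 478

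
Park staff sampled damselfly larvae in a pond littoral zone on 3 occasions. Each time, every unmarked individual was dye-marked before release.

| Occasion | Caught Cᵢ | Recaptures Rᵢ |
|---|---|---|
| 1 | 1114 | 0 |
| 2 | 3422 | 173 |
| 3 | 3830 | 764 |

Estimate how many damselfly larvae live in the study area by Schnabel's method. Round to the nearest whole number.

N ≈ 21,902

Marked at large before each occasion: Mᵢ = Σⱼ<ᵢ (Cⱼ − Rⱼ) → M1=0, M2=1114, M3=4363
Σ MᵢCᵢ = 0·1114 + 1114·3422 + 4363·3830 = 0 + 3812108 + 16710290 = 20522398
Σ Rᵢ = 0 + 173 + 764 = 937
N̂ = 20522398 / 937 ≈ 21902.2 → 21902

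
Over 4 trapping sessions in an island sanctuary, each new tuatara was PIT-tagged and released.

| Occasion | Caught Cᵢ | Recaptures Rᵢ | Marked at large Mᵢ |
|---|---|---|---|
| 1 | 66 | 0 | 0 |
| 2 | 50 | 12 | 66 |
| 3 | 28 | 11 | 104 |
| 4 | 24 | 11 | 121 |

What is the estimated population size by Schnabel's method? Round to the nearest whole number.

Σ MᵢCᵢ = 0·66 + 66·50 + 104·28 + 121·24 = 0 + 3300 + 2912 + 2904 = 9116
Σ Rᵢ = 0 + 12 + 11 + 11 = 34
N̂ = 9116 / 34 ≈ 268.1 → 268

N ≈ 268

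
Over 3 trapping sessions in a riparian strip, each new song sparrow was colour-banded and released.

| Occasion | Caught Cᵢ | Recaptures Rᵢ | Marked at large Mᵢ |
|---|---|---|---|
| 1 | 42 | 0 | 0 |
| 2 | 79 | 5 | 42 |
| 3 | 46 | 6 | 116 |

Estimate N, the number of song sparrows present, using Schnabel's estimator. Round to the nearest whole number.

N ≈ 787

Σ MᵢCᵢ = 0·42 + 42·79 + 116·46 = 0 + 3318 + 5336 = 8654
Σ Rᵢ = 0 + 5 + 6 = 11
N̂ = 8654 / 11 ≈ 786.7 → 787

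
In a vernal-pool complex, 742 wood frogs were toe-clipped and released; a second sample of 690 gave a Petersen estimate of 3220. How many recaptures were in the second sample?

From N = M·C/R: R = M·C / N = 742·690 / 3220 = 511980 / 3220 = 159.

R = 159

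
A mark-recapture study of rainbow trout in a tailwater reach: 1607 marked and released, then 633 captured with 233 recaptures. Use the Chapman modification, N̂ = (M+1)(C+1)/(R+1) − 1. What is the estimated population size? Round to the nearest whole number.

N ≈ 4356

N̂ = (1607+1)(633+1)/(233+1) − 1 = 1608·634/234 − 1
= 1019472/234 − 1 ≈ 4356.7 − 1 ≈ 4355.7 → 4356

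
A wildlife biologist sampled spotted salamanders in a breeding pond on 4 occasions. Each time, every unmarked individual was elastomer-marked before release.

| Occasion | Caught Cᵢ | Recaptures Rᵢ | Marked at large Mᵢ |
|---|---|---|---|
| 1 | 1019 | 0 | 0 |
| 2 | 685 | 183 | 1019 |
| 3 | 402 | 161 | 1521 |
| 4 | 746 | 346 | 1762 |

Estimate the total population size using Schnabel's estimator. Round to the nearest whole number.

N ≈ 3803

Σ MᵢCᵢ = 0·1019 + 1019·685 + 1521·402 + 1762·746 = 0 + 698015 + 611442 + 1314452 = 2623909
Σ Rᵢ = 0 + 183 + 161 + 346 = 690
N̂ = 2623909 / 690 ≈ 3802.8 → 3803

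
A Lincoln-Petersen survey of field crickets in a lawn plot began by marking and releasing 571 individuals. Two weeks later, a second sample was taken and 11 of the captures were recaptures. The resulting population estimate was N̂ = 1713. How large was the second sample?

C = 33

From N = M·C/R: C = N·R / M = 1713·11 / 571 = 18843 / 571 = 33.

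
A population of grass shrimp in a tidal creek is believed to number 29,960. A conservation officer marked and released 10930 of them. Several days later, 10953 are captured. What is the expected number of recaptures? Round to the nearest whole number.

expected recaptures ≈ 3996

The marked fraction of the population is 10930/29960, so in a sample of 10953 expect C·(M/N) marked.
E[R] = 10930 × 10953 / 29960 = 119716290 / 29960 ≈ 3995.9 → 3996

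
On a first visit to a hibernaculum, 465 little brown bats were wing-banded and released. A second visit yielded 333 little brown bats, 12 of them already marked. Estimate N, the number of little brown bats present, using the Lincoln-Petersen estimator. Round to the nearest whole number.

N = (465 × 333) / 12 = 154845 / 12 ≈ 12903.8 → 12904

N ≈ 12,904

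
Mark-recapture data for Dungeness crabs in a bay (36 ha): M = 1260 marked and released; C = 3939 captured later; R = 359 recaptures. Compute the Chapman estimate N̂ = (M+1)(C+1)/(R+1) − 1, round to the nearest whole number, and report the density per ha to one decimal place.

N̂ = 1261·3940/360 − 1 = 4968340/360 − 1 ≈ 13799.9 → 13800
Density = N̂ / area = 13800 / 36 ≈ 383.33 → 383.3 per ha

density ≈ 383.3 Dungeness crabs per ha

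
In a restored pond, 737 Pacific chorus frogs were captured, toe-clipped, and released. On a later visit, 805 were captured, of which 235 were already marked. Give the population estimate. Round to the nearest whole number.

N = (737 × 805) / 235 = 593285 / 235 ≈ 2524.6 → 2525

N ≈ 2525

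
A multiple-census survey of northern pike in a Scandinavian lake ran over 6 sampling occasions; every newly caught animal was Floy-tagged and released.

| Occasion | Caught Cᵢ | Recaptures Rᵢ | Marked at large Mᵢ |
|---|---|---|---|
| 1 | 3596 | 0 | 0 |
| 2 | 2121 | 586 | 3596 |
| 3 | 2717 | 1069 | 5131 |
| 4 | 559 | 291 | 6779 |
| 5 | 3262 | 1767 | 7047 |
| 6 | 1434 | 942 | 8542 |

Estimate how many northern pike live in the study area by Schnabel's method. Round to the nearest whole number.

Σ MᵢCᵢ = 0·3596 + 3596·2121 + 5131·2717 + 6779·559 + 7047·3262 + 8542·1434 = 0 + 7627116 + 13940927 + 3789461 + 22987314 + 12249228 = 60594046
Σ Rᵢ = 0 + 586 + 1069 + 291 + 1767 + 942 = 4655
N̂ = 60594046 / 4655 ≈ 13017.0 → 13017

N ≈ 13,017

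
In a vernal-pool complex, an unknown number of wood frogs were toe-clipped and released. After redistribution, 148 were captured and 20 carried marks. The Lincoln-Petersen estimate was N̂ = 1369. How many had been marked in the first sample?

M = 185

From N = M·C/R: M = N·R / C = 1369·20 / 148 = 27380 / 148 = 185.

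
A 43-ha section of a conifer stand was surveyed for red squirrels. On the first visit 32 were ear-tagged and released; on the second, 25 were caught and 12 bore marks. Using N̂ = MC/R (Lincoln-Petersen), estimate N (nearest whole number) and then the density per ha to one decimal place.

density ≈ 1.6 red squirrels per ha

N̂ = 32·25/12 = 800/12 ≈ 66.7 → 67
Density = N̂ / area = 67 / 43 ≈ 1.56 → 1.6 per ha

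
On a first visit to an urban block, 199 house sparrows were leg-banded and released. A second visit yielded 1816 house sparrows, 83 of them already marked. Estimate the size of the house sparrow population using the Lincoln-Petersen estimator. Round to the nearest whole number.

N ≈ 4354

Lincoln-Petersen assumes M/N = R/C, so N = M·C / R.
N = (199 × 1816) / 83 = 361384 / 83 ≈ 4354.0 → 4354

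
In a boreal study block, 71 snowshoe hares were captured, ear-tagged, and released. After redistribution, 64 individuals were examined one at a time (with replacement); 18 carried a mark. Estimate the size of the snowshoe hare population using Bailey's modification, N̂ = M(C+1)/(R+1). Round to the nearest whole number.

N ≈ 243

N̂ = 71·(64+1)/(18+1) = 71·65/19 = 4615/19 ≈ 242.9 → 243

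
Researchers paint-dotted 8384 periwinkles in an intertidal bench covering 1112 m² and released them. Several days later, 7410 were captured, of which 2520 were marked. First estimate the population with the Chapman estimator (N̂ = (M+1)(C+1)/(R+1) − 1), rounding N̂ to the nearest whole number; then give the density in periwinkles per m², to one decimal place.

density ≈ 22.2 periwinkles per m²

N̂ = 8385·7411/2521 − 1 = 62141235/2521 − 1 ≈ 24648.4 → 24648
Density = N̂ / area = 24648 / 1112 ≈ 22.17 → 22.2 per m²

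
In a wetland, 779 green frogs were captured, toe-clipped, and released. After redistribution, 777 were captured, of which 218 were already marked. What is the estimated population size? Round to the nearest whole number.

The marked fraction in the recapture sample should equal the marked fraction in the population: 218/777 = 779/N.
N = (779 × 777) / 218 = 605283 / 218 ≈ 2776.5 → 2777

N ≈ 2777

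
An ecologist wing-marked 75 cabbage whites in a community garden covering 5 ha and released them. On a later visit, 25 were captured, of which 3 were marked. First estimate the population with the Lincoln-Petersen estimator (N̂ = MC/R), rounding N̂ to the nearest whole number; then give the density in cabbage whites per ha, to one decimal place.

N̂ = 75·25/3 = 1875/3 = 625
Density = N̂ / area = 625 / 5 = 125.0 per ha

density ≈ 125.0 cabbage whites per ha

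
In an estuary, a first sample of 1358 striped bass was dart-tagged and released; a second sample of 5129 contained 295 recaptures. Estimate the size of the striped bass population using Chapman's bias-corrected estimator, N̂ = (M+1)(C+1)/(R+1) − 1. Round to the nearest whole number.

N̂ = (1358+1)(5129+1)/(295+1) − 1 = 1359·5130/296 − 1
= 6971670/296 − 1 ≈ 23552.9 − 1 ≈ 23551.9 → 23552

N ≈ 23,552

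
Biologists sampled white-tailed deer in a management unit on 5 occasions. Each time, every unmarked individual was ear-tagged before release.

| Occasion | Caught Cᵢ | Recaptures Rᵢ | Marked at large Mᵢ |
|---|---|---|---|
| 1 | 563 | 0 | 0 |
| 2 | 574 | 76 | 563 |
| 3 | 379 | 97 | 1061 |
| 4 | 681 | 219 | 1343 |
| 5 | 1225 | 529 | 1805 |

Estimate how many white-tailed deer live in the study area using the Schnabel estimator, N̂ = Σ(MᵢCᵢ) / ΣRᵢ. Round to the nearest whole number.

N ≈ 4181

Σ MᵢCᵢ = 0·563 + 563·574 + 1061·379 + 1343·681 + 1805·1225 = 0 + 323162 + 402119 + 914583 + 2211125 = 3850989
Σ Rᵢ = 0 + 76 + 97 + 219 + 529 = 921
N̂ = 3850989 / 921 ≈ 4181.3 → 4181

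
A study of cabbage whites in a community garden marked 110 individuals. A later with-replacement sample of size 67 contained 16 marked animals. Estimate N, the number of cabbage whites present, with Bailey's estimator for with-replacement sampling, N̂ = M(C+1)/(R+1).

N = 440

N̂ = 110·(67+1)/(16+1) = 110·68/17 = 7480/17 = 440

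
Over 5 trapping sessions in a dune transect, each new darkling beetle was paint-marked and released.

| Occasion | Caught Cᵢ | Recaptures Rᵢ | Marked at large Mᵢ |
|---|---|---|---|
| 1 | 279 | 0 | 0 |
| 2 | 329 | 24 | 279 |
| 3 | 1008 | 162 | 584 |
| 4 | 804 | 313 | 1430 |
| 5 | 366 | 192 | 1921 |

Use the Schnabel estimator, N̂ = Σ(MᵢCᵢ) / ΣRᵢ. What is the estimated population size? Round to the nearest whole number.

N ≈ 3666

Σ MᵢCᵢ = 0·279 + 279·329 + 584·1008 + 1430·804 + 1921·366 = 0 + 91791 + 588672 + 1149720 + 703086 = 2533269
Σ Rᵢ = 0 + 24 + 162 + 313 + 192 = 691
N̂ = 2533269 / 691 ≈ 3666.1 → 3666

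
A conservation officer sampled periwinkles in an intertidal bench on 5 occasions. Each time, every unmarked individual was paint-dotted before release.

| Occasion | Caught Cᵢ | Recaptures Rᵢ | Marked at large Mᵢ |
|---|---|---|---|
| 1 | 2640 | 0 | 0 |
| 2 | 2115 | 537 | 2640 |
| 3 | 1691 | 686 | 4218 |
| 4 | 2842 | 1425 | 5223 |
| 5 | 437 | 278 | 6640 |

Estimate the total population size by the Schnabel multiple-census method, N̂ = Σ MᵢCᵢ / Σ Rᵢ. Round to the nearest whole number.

Σ MᵢCᵢ = 0·2640 + 2640·2115 + 4218·1691 + 5223·2842 + 6640·437 = 0 + 5583600 + 7132638 + 14843766 + 2901680 = 30461684
Σ Rᵢ = 0 + 537 + 686 + 1425 + 278 = 2926
N̂ = 30461684 / 2926 ≈ 10410.7 → 10411

N ≈ 10,411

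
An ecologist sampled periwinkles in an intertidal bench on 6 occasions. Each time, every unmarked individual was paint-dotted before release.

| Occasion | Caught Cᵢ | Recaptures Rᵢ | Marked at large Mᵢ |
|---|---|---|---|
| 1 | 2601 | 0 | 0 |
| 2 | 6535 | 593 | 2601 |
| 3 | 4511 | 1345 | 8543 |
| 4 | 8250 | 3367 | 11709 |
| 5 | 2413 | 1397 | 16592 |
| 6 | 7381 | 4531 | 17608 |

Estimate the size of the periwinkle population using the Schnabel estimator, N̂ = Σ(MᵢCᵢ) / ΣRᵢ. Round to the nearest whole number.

Σ MᵢCᵢ = 0·2601 + 2601·6535 + 8543·4511 + 11709·8250 + 16592·2413 + 17608·7381 = 0 + 16997535 + 38537473 + 96599250 + 40036496 + 129964648 = 322135402
Σ Rᵢ = 0 + 593 + 1345 + 3367 + 1397 + 4531 = 11233
N̂ = 322135402 / 11233 ≈ 28677.6 → 28678

N ≈ 28,678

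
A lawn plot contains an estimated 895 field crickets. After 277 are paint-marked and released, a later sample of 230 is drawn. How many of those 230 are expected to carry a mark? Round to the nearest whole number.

Expected recaptures E[R] = M·C / N.
E[R] = 277 × 230 / 895 = 63710 / 895 ≈ 71.2 → 71

expected recaptures ≈ 71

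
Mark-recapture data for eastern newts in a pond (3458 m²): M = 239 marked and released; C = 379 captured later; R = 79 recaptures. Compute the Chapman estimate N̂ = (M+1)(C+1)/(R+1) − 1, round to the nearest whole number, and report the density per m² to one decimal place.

N̂ = 240·380/80 − 1 = 91200/80 − 1 = 1139
Density = N̂ / area = 1139 / 3458 ≈ 0.33 → 0.3 per m²

density ≈ 0.3 eastern newts per m²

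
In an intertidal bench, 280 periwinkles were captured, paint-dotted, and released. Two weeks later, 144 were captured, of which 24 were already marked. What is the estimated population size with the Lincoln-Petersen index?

Lincoln-Petersen assumes M/N = R/C, so N = M·C / R.
N = (280 × 144) / 24 = 40320 / 24 = 1680

N = 1680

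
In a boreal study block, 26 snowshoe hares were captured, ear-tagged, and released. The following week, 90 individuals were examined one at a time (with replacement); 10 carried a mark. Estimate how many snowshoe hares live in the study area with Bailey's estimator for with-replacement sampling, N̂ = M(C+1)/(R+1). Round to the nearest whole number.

N̂ = 26·(90+1)/(10+1) = 26·91/11 = 2366/11 ≈ 215.1 → 215

N ≈ 215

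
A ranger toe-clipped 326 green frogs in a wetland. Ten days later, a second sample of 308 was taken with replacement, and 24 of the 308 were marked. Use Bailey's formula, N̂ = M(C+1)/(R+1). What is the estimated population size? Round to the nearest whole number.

N ≈ 4029

N̂ = 326·(308+1)/(24+1) = 326·309/25 = 100734/25 ≈ 4029.4 → 4029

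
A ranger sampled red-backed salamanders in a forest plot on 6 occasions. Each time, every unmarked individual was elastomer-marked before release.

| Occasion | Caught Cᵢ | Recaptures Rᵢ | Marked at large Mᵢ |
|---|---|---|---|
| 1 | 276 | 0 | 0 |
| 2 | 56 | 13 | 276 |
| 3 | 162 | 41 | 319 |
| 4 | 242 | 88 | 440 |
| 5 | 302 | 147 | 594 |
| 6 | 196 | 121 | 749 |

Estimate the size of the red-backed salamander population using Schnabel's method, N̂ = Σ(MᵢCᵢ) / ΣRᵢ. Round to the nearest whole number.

Σ MᵢCᵢ = 0·276 + 276·56 + 319·162 + 440·242 + 594·302 + 749·196 = 0 + 15456 + 51678 + 106480 + 179388 + 146804 = 499806
Σ Rᵢ = 0 + 13 + 41 + 88 + 147 + 121 = 410
N̂ = 499806 / 410 ≈ 1219.0 → 1219

N ≈ 1219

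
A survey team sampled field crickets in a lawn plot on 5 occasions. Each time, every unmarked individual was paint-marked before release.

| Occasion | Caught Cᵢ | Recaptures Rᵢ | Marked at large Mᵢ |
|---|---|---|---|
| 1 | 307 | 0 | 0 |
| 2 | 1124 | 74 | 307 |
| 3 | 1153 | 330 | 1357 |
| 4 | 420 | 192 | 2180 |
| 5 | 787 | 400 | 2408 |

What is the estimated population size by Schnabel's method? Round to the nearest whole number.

N ≈ 4739

Σ MᵢCᵢ = 0·307 + 307·1124 + 1357·1153 + 2180·420 + 2408·787 = 0 + 345068 + 1564621 + 915600 + 1895096 = 4720385
Σ Rᵢ = 0 + 74 + 330 + 192 + 400 = 996
N̂ = 4720385 / 996 ≈ 4739.3 → 4739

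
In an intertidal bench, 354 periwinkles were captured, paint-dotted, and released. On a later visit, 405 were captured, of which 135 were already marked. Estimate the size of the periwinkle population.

N = 1062

The marked fraction in the recapture sample should equal the marked fraction in the population: 135/405 = 354/N.
N = (354 × 405) / 135 = 143370 / 135 = 1062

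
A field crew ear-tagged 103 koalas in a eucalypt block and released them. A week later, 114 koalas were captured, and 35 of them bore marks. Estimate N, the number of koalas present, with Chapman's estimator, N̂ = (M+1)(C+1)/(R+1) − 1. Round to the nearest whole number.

N ≈ 331

N̂ = (103+1)(114+1)/(35+1) − 1 = 104·115/36 − 1
= 11960/36 − 1 ≈ 332.2 − 1 ≈ 331.2 → 331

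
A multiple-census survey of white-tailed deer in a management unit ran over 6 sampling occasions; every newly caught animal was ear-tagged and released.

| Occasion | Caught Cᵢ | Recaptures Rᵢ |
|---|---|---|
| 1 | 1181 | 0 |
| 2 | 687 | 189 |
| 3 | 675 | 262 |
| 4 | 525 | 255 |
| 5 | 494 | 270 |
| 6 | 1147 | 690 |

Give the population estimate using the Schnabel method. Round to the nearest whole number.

Marked at large before each occasion: Mᵢ = Σⱼ<ᵢ (Cⱼ − Rⱼ) → M1=0, M2=1181, M3=1679, M4=2092, M5=2362, M6=2586
Σ MᵢCᵢ = 0·1181 + 1181·687 + 1679·675 + 2092·525 + 2362·494 + 2586·1147 = 0 + 811347 + 1133325 + 1098300 + 1166828 + 2966142 = 7175942
Σ Rᵢ = 0 + 189 + 262 + 255 + 270 + 690 = 1666
N̂ = 7175942 / 1666 ≈ 4307.3 → 4307

N ≈ 4307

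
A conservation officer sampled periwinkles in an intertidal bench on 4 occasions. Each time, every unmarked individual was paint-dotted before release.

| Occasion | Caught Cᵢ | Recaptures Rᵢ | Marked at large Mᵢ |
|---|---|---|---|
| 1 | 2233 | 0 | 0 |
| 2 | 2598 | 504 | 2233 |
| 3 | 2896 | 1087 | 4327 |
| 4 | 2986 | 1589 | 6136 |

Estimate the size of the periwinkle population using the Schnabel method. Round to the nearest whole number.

Σ MᵢCᵢ = 0·2233 + 2233·2598 + 4327·2896 + 6136·2986 = 0 + 5801334 + 12530992 + 18322096 = 36654422
Σ Rᵢ = 0 + 504 + 1087 + 1589 = 3180
N̂ = 36654422 / 3180 ≈ 11526.5 → 11527

N ≈ 11,527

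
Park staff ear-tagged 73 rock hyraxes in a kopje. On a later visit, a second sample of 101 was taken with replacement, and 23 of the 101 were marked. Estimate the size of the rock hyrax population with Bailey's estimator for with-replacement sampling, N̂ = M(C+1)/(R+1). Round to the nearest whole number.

N ≈ 310

N̂ = 73·(101+1)/(23+1) = 73·102/24 = 7446/24 ≈ 310.2 → 310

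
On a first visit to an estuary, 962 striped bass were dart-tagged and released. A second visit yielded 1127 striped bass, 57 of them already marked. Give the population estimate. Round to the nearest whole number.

N ≈ 19,021

If marked individuals mix randomly, R/C ≈ M/N, giving N ≈ M·C/R.
N = (962 × 1127) / 57 = 1084174 / 57 ≈ 19020.6 → 19021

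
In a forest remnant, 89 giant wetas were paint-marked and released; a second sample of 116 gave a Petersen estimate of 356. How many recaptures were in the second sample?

R = 29

From N = M·C/R: R = M·C / N = 89·116 / 356 = 10324 / 356 = 29.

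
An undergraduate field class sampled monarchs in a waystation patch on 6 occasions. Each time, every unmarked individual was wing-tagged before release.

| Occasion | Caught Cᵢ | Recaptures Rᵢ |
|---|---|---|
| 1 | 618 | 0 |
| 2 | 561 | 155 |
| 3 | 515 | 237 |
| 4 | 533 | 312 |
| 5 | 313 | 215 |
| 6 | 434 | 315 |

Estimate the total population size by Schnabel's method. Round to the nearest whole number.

N ≈ 2227

Marked at large before each occasion: Mᵢ = Σⱼ<ᵢ (Cⱼ − Rⱼ) → M1=0, M2=618, M3=1024, M4=1302, M5=1523, M6=1621
Σ MᵢCᵢ = 0·618 + 618·561 + 1024·515 + 1302·533 + 1523·313 + 1621·434 = 0 + 346698 + 527360 + 693966 + 476699 + 703514 = 2748237
Σ Rᵢ = 0 + 155 + 237 + 312 + 215 + 315 = 1234
N̂ = 2748237 / 1234 ≈ 2227.1 → 2227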